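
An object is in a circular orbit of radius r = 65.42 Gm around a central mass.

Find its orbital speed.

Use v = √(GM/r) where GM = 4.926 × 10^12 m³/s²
r = 65.42 Gm = 6.542 × 10^10 m
GM = 4.926 × 10^12 m³/s²
GM/r = (4.926 × 10^12) / (6.542 × 10^10) = 75.2981 m²/s²
v = √(GM/r) = 8.67745 m/s ≈ 8.677 m/s

Final answer: 8.677 m/s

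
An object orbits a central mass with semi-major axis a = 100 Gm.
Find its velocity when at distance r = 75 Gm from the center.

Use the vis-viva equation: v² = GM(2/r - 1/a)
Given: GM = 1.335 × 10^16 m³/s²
a = 100 Gm = 1 × 10^11 m
r = 75 Gm = 7.5 × 10^10 m
GM = 1.335 × 10^16 m³/s²
2/r − 1/a = 2.66667 × 10^-11 − 1 × 10^-11 = 1.66667 × 10^-11 m⁻¹
v² = GM (2/r − 1/a) = 222500 m²/s²
v = 471.699 m/s ≈ 471.7 m/s

Final answer: 471.7 m/s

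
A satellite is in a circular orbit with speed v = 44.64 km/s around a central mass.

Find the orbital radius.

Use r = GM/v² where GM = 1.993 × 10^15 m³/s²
v = 44.64 km/s = 44640 m/s
GM = 1.993 × 10^15 m³/s²
v² = 1.99273 × 10^9 m²/s²
r = GM/v² = (1.993 × 10^15) / (1.99273 × 10^9) = 1.00014 × 10^6 m ≈ 1 Mm

Final answer: 1 Mm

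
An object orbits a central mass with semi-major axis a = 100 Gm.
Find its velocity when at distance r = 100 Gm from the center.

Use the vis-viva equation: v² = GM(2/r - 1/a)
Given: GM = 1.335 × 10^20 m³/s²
a = 100 Gm = 1 × 10^11 m
r = 100 Gm = 1 × 10^11 m
GM = 1.335 × 10^20 m³/s²
2/r − 1/a = 2 × 10^-11 − 1 × 10^-11 = 1 × 10^-11 m⁻¹
v² = GM (2/r − 1/a) = 1.335 × 10^9 m²/s²
v = 36537.7 m/s ≈ 36.54 km/s

Final answer: 36.54 km/s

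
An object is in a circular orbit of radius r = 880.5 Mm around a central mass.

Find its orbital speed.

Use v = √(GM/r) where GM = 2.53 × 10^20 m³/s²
r = 880.5 Mm = 8.805 × 10^8 m
GM = 2.53 × 10^20 m³/s²
GM/r = (2.53 × 10^20) / (8.805 × 10^8) = 2.87337 × 10^11 m²/s²
v = √(GM/r) = 536038 m/s ≈ 536 km/s

Final answer: 536 km/s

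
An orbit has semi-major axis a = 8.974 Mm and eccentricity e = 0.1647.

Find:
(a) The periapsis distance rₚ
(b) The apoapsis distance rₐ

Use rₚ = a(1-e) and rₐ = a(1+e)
a = 8.974 Mm = 8.974 × 10^6 m
e = 0.1647:  1 − e = 0.8353,  1 + e = 1.1647
(a) rₚ = a(1 − e) = 8.974 × 10^6 m × 0.8353 = 7.49598 × 10^6 m ≈ 7.496 Mm
(b) rₐ = a(1 + e) = 8.974 × 10^6 m × 1.1647 = 1.0452 × 10^7 m ≈ 10.45 Mm

Final answer:
(a) rₚ = 7.496 Mm
(b) rₐ = 10.45 Mm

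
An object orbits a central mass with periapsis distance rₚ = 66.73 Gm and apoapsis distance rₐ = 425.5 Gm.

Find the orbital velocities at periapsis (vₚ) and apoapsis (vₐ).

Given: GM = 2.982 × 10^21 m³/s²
rₚ = 66.73 Gm = 6.673 × 10^10 m
rₐ = 425.5 Gm = 4.255 × 10^11 m
GM = 2.982 × 10^21 m³/s²
a = (rₚ + rₐ)/2 = 2.46115 × 10^11 m
Vis-viva: v² = GM (2/r − 1/a)
vₚ² = 2.982 × 10^21 × (2.99715 × 10^-11 − 4.06314 × 10^-12) = 7.72588 × 10^10 m²/s²
vₚ = 277955 m/s ≈ 278 km/s
vₐ² = 2.982 × 10^21 × (4.70035 × 10^-12 − 4.06314 × 10^-12) = 1.90016 × 10^9 m²/s²
vₐ = 43590.9 m/s ≈ 43.59 km/s

Final answer: vₚ = 278 km/s, vₐ = 43.59 km/s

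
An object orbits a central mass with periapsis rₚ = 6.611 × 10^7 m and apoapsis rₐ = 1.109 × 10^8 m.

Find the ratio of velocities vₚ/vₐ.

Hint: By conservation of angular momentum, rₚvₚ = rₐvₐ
rₚ = 6.611 × 10^7 m
rₐ = 1.109 × 10^8 m
rₚvₚ = rₐvₐ  ⇒  vₚ/vₐ = rₐ/rₚ
vₚ/vₐ = (1.109 × 10^8) / (6.611 × 10^7) = 1.67751

Final answer: vₚ/vₐ = 1.678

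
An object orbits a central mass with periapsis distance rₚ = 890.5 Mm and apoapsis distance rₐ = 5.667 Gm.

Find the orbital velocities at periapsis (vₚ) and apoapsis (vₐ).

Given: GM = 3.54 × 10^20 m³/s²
rₚ = 890.5 Mm = 8.905 × 10^8 m
rₐ = 5.667 Gm = 5.667 × 10^9 m
GM = 3.54 × 10^20 m³/s²
a = (rₚ + rₐ)/2 = 3.27875 × 10^9 m
Vis-viva: v² = GM (2/r − 1/a)
vₚ² = 3.54 × 10^20 × (2.24593 × 10^-9 − 3.04994 × 10^-10) = 6.87091 × 10^11 m²/s²
vₚ = 828910 m/s ≈ 828.9 km/s
vₐ² = 3.54 × 10^20 × (3.5292 × 10^-10 − 3.04994 × 10^-10) = 1.69659 × 10^10 m²/s²
vₐ = 130253 m/s ≈ 130.3 km/s

Final answer: vₚ = 828.9 km/s, vₐ = 130.3 km/s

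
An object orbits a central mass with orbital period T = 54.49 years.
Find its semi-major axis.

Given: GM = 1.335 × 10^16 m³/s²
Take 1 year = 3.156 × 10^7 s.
T = 54.49 years = 1.7197 × 10^9 s
GM = 1.335 × 10^16 m³/s²
Kepler's third law: a³ = GM T² / (4π²)
T² = 2.95738 × 10^18 s²
a³ = (1.335 × 10^16) × (2.95738 × 10^18) / (4π²) = 1.00007 × 10^33 m³
a = (a³)^(1/3) = 1.00002 × 10^11 m ≈ 100 Gm

Final answer: 100 Gm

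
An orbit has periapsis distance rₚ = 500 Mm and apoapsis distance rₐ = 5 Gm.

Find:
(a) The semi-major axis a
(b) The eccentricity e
rₚ = 500 Mm = 5 × 10^8 m
rₐ = 5 Gm = 5 × 10^9 m
(a) a = (rₚ + rₐ)/2 = 2.75 × 10^9 m ≈ 2.75 Gm
(b) e = (rₐ − rₚ)/(rₐ + rₚ) = (4.5 × 10^9) / (5.5 × 10^9) = 0.818182

Final answer:
(a) a = 2.75 Gm
(b) e = 0.8182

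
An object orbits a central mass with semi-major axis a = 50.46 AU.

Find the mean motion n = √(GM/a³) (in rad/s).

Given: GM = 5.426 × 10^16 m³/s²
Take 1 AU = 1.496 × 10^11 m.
a = 50.46 AU = 7.54882 × 10^12 m
GM = 5.426 × 10^16 m³/s²
a³ = 4.30166 × 10^38 m³
GM/a³ = (5.426 × 10^16) / (4.30166 × 10^38) = 1.26137 × 10^-22 s⁻²
n = √(GM/a³) = 1.12311 × 10^-11 rad/s ≈ 1.123 × 10^-11 rad/s

Final answer: n = 1.123 × 10^-11 rad/s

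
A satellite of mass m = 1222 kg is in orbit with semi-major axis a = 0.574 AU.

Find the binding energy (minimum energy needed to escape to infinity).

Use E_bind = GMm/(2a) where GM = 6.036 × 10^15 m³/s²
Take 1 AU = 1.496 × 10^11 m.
a = 0.574 AU = 8.58704 × 10^10 m
GM = 6.036 × 10^15 m³/s²
m = 1222 kg
GMm = 6.036 × 10^15 × 1222 = 7.37599 × 10^18 m³·kg/s²
2a = 1.71741 × 10^11 m
E_bind = GMm/(2a) = 4.29484 × 10^7 J ≈ 42.95 MJ

Final answer: 42.95 MJ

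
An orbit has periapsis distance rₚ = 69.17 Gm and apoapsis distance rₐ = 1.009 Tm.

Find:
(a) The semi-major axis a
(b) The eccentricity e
rₚ = 69.17 Gm = 6.917 × 10^10 m
rₐ = 1.009 Tm = 1.009 × 10^12 m
(a) a = (rₚ + rₐ)/2 = 5.39085 × 10^11 m ≈ 539.1 Gm
(b) e = (rₐ − rₚ)/(rₐ + rₚ) = (9.3983 × 10^11) / (1.07817 × 10^12) = 0.87169

Final answer:
(a) a = 539.1 Gm
(b) e = 0.8717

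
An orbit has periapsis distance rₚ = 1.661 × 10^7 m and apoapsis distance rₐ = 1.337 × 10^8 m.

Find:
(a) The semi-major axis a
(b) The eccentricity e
rₚ = 1.661 × 10^7 m
rₐ = 1.337 × 10^8 m
(a) a = (rₚ + rₐ)/2 = 7.5155 × 10^7 m ≈ 7.516 × 10^7 m
(b) e = (rₐ − rₚ)/(rₐ + rₚ) = (1.1709 × 10^8) / (1.5031 × 10^8) = 0.77899

Final answer:
(a) a = 7.516 × 10^7 m
(b) e = 0.779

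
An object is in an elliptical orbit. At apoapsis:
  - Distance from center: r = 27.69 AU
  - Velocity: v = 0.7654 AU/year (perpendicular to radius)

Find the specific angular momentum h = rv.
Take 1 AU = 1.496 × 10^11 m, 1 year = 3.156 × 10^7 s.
r = 27.69 AU = 4.14242 × 10^12 m
v = 0.7654 AU/year = 3628.13 m/s
h = rv = 4.14242 × 10^12 × 3628.13 = 1.50293 × 10^16 m²/s ≈ 1.503 × 10^16 m²/s

Final answer: h = 1.503 × 10^16 m²/s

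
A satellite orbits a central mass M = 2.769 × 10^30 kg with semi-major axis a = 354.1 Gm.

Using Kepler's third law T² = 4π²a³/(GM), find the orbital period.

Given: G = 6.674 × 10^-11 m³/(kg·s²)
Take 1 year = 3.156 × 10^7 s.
M = 2.769 × 10^30 kg
GM = G × M = 6.674 × 10^-11 × 2.769 × 10^30 = 1.84803 × 10^20 m³/s²
a = 354.1 Gm = 3.541 × 10^11 m
a³ = 4.43995 × 10^34 m³
T = 2π √(a³/GM) = 2π √((4.43995 × 10^34) / (1.84803 × 10^20)) = 2π × 1.55001 × 10^7 s
T = 9.739 × 10^7 s ≈ 3.086 years

Final answer: 3.086 years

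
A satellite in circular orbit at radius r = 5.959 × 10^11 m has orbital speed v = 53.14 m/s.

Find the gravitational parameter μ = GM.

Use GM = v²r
r = 5.959 × 10^11 m
v = 53.14 m/s
v² = 2823.86 m²/s²
GM = v²r = 2823.86 × 5.959 × 10^11 = 1.68274 × 10^15 m³/s²
GM ≈ 1.683 × 10^15 m³/s²

Final answer: GM = 1.683 × 10^15 m³/s²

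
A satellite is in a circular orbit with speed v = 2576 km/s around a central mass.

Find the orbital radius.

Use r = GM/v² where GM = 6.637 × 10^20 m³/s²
v = 2576 km/s = 2.576 × 10^6 m/s
GM = 6.637 × 10^20 m³/s²
v² = 6.63578 × 10^12 m²/s²
r = GM/v² = (6.637 × 10^20) / (6.63578 × 10^12) = 1.00018 × 10^8 m ≈ 100 Mm

Final answer: 100 Mm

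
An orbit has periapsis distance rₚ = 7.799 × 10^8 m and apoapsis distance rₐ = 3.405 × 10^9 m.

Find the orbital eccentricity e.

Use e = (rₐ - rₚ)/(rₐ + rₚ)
rₚ = 7.799 × 10^8 m
rₐ = 3.405 × 10^9 m
rₐ − rₚ = 2.6251 × 10^9 m
rₐ + rₚ = 4.1849 × 10^9 m
e = (rₐ − rₚ)/(rₐ + rₚ) = 0.627279

Final answer: e = 0.6273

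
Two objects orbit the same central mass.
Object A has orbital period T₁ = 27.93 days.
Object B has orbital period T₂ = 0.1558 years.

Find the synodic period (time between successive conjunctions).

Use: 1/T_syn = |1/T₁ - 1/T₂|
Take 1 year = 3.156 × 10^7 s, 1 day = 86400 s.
T₁ = 27.93 days = 2.41315 × 10^6 s
T₂ = 0.1558 years = 4.91705 × 10^6 s
1/T₁ = 4.14396 × 10^-7 s⁻¹
1/T₂ = 2.03374 × 10^-7 s⁻¹
|1/T₁ − 1/T₂| = 2.11022 × 10^-7 s⁻¹
T_syn = 1 / |1/T₁ − 1/T₂| = 4.73885 × 10^6 s ≈ 0.1502 years

Final answer: T_syn = 0.1502 years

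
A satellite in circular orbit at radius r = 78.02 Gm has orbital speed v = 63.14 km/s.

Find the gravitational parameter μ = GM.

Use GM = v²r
r = 78.02 Gm = 7.802 × 10^10 m
v = 63.14 km/s = 63140 m/s
v² = 3.98666 × 10^9 m²/s²
GM = v²r = 3.98666 × 10^9 × 7.802 × 10^10 = 3.11039 × 10^20 m³/s²
GM ≈ 3.11 × 10^20 m³/s²

Final answer: GM = 3.11 × 10^20 m³/s²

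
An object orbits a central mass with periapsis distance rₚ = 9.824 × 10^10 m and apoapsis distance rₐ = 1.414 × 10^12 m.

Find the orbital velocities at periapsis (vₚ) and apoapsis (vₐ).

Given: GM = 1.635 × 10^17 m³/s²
rₚ = 9.824 × 10^10 m
rₐ = 1.414 × 10^12 m
GM = 1.635 × 10^17 m³/s²
a = (rₚ + rₐ)/2 = 7.5612 × 10^11 m
Vis-viva: v² = GM (2/r − 1/a)
vₚ² = 1.635 × 10^17 × (2.03583 × 10^-11 − 1.32254 × 10^-12) = 3.11235 × 10^6 m²/s²
vₚ = 1764.18 m/s ≈ 1.764 km/s
vₐ² = 1.635 × 10^17 × (1.41443 × 10^-12 − 1.32254 × 10^-12) = 15023.3 m²/s²
vₐ = 122.57 m/s ≈ 122.6 m/s

Final answer: vₚ = 1.764 km/s, vₐ = 122.6 m/s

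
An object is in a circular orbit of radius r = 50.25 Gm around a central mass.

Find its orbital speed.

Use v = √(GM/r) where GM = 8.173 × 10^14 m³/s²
r = 50.25 Gm = 5.025 × 10^10 m
GM = 8.173 × 10^14 m³/s²
GM/r = (8.173 × 10^14) / (5.025 × 10^10) = 16264.7 m²/s²
v = √(GM/r) = 127.533 m/s ≈ 127.5 m/s

Final answer: 127.5 m/s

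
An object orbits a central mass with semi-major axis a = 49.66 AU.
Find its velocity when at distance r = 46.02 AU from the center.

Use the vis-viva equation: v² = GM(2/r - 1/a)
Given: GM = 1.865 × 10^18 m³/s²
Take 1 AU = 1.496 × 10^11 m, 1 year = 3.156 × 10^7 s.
a = 49.66 AU = 7.42914 × 10^12 m
r = 46.02 AU = 6.88459 × 10^12 m
GM = 1.865 × 10^18 m³/s²
2/r − 1/a = 2.90504 × 10^-13 − 1.34605 × 10^-13 = 1.55899 × 10^-13 m⁻¹
v² = GM (2/r − 1/a) = 290751 m²/s²
v = 539.213 m/s ≈ 0.1138 AU/year

Final answer: 0.1138 AU/year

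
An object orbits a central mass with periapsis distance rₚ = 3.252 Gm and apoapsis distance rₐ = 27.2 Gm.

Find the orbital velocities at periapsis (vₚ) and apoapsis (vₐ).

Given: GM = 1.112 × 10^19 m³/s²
rₚ = 3.252 Gm = 3.252 × 10^9 m
rₐ = 27.2 Gm = 2.72 × 10^10 m
GM = 1.112 × 10^19 m³/s²
a = (rₚ + rₐ)/2 = 1.5226 × 10^10 m
Vis-viva: v² = GM (2/r − 1/a)
vₚ² = 1.112 × 10^19 × (6.15006 × 10^-10 − 6.56771 × 10^-11) = 6.10854 × 10^9 m²/s²
vₚ = 78157.1 m/s ≈ 78.16 km/s
vₐ² = 1.112 × 10^19 × (7.35294 × 10^-11 − 6.56771 × 10^-11) = 8.73174 × 10^7 m²/s²
vₐ = 9344.38 m/s ≈ 9.344 km/s

Final answer: vₚ = 78.16 km/s, vₐ = 9.344 km/s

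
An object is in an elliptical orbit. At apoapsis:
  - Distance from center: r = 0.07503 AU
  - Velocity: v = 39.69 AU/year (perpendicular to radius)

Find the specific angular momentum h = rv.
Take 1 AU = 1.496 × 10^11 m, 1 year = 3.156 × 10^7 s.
r = 0.07503 AU = 1.12245 × 10^10 m
v = 39.69 AU/year = 188138 m/s
h = rv = 1.12245 × 10^10 × 188138 = 2.11175 × 10^15 m²/s ≈ 2.112 × 10^15 m²/s

Final answer: h = 2.112 × 10^15 m²/s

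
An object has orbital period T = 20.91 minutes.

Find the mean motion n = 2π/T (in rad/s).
T = 20.91 minutes = 1254.6 s
n = 2π / 1254.6 s = 0.00500812 rad/s ≈ 0.005008 rad/s

Final answer: n = 0.005008 rad/s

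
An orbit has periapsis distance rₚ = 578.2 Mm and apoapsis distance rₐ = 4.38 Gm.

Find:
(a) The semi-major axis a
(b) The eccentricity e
rₚ = 578.2 Mm = 5.782 × 10^8 m
rₐ = 4.38 Gm = 4.38 × 10^9 m
(a) a = (rₚ + rₐ)/2 = 2.4791 × 10^9 m ≈ 2.479 Gm
(b) e = (rₐ − rₚ)/(rₐ + rₚ) = (3.8018 × 10^9) / (4.9582 × 10^9) = 0.76677

Final answer:
(a) a = 2.479 Gm
(b) e = 0.7668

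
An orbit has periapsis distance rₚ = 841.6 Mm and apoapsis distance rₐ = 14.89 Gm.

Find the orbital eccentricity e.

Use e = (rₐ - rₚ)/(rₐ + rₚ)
rₚ = 841.6 Mm = 8.416 × 10^8 m
rₐ = 14.89 Gm = 1.489 × 10^10 m
rₐ − rₚ = 1.40484 × 10^10 m
rₐ + rₚ = 1.57316 × 10^10 m
e = (rₐ − rₚ)/(rₐ + rₚ) = 0.893005

Final answer: e = 0.893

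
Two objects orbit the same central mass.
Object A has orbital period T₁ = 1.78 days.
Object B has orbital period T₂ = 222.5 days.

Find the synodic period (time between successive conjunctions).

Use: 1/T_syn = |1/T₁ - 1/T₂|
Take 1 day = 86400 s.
T₁ = 1.78 days = 153792 s
T₂ = 222.5 days = 1.9224 × 10^7 s
1/T₁ = 6.50229 × 10^-6 s⁻¹
1/T₂ = 5.20183 × 10^-8 s⁻¹
|1/T₁ − 1/T₂| = 6.45027 × 10^-6 s⁻¹
T_syn = 1 / |1/T₁ − 1/T₂| = 155032 s ≈ 1.794 days

Final answer: T_syn = 1.794 days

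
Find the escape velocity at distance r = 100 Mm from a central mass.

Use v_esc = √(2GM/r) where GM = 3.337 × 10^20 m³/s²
r = 100 Mm = 1 × 10^8 m
GM = 3.337 × 10^20 m³/s²
2GM/r = 2 × (3.337 × 10^20) / (1 × 10^8) = 6.674 × 10^12 m²/s²
v_esc = √(2GM/r) = 2.58341 × 10^6 m/s ≈ 2583 km/s

Final answer: 2583 km/s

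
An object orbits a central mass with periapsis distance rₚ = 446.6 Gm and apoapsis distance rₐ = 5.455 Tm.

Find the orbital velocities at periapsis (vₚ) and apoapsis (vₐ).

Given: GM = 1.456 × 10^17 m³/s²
rₚ = 446.6 Gm = 4.466 × 10^11 m
rₐ = 5.455 Tm = 5.455 × 10^12 m
GM = 1.456 × 10^17 m³/s²
a = (rₚ + rₐ)/2 = 2.9508 × 10^12 m
Vis-viva: v² = GM (2/r − 1/a)
vₚ² = 1.456 × 10^17 × (4.47828 × 10^-12 − 3.38891 × 10^-13) = 602695 m²/s²
vₚ = 776.334 m/s ≈ 776.3 m/s
vₐ² = 1.456 × 10^17 × (3.66636 × 10^-13 − 3.38891 × 10^-13) = 4039.67 m²/s²
vₐ = 63.5584 m/s ≈ 63.56 m/s

Final answer: vₚ = 776.3 m/s, vₐ = 63.56 m/s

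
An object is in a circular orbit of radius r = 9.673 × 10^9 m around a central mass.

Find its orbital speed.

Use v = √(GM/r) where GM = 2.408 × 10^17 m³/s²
r = 9.673 × 10^9 m
GM = 2.408 × 10^17 m³/s²
GM/r = (2.408 × 10^17) / (9.673 × 10^9) = 2.4894 × 10^7 m²/s²
v = √(GM/r) = 4989.39 m/s ≈ 4.989 km/s

Final answer: 4.989 km/s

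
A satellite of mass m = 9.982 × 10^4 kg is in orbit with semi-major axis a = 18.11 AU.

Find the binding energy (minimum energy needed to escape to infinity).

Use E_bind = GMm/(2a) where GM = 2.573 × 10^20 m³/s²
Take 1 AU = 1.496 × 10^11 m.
a = 18.11 AU = 2.70926 × 10^12 m
GM = 2.573 × 10^20 m³/s²
m = 9.982 × 10^4 kg
GMm = 2.573 × 10^20 × 99820 = 2.56837 × 10^25 m³·kg/s²
2a = 5.41851 × 10^12 m
E_bind = GMm/(2a) = 4.73999 × 10^12 J ≈ 4.74 TJ

Final answer: 4.74 TJ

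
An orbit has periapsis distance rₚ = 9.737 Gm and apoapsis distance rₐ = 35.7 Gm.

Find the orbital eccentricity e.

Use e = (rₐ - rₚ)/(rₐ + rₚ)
rₚ = 9.737 Gm = 9.737 × 10^9 m
rₐ = 35.7 Gm = 3.57 × 10^10 m
rₐ − rₚ = 2.5963 × 10^10 m
rₐ + rₚ = 4.5437 × 10^10 m
e = (rₐ − rₚ)/(rₐ + rₚ) = 0.571407

Final answer: e = 0.5714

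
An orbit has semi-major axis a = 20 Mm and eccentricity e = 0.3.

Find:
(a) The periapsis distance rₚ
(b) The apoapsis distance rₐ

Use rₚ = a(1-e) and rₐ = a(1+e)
a = 20 Mm = 2 × 10^7 m
e = 0.3:  1 − e = 0.7,  1 + e = 1.3
(a) rₚ = a(1 − e) = 2 × 10^7 m × 0.7 = 1.4 × 10^7 m ≈ 14 Mm
(b) rₐ = a(1 + e) = 2 × 10^7 m × 1.3 = 2.6 × 10^7 m ≈ 26 Mm

Final answer:
(a) rₚ = 14 Mm
(b) rₐ = 26 Mm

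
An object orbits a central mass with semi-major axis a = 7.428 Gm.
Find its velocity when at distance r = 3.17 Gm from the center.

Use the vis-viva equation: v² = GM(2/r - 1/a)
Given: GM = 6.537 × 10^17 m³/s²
a = 7.428 Gm = 7.428 × 10^9 m
r = 3.17 Gm = 3.17 × 10^9 m
GM = 6.537 × 10^17 m³/s²
2/r − 1/a = 6.30915 × 10^-10 − 1.34626 × 10^-10 = 4.96289 × 10^-10 m⁻¹
v² = GM (2/r − 1/a) = 3.24424 × 10^8 m²/s²
v = 18011.8 m/s ≈ 18.01 km/s

Final answer: 18.01 km/s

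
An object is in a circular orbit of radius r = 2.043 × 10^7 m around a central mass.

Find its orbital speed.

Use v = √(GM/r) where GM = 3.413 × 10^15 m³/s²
r = 2.043 × 10^7 m
GM = 3.413 × 10^15 m³/s²
GM/r = (3.413 × 10^15) / (2.043 × 10^7) = 1.67058 × 10^8 m²/s²
v = √(GM/r) = 12925.1 m/s ≈ 12.93 km/s

Final answer: 12.93 km/s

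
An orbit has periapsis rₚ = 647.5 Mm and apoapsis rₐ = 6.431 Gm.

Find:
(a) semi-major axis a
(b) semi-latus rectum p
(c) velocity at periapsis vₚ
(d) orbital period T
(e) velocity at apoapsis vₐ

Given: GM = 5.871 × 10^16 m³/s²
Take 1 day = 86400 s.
rₚ = 647.5 Mm = 6.475 × 10^8 m
rₐ = 6.431 Gm = 6.431 × 10^9 m
GM = 5.871 × 10^16 m³/s²
a = (rₚ + rₐ)/2 = 3.53925 × 10^9 m
e = (rₐ − rₚ)/(rₐ + rₚ) = (5.7835 × 10^9) / (7.0785 × 10^9) = 0.817052
(a) a = 3.53925 × 10^9 m ≈ 3.539 Gm
(b) 1 − e² = 0.332427;  p = a(1 − e²) = 3.53925 × 10^9 × 0.332427 = 1.17654 × 10^9 m ≈ 1.177 Gm
(c) vₚ² = GM (2/rₚ − 1/a) = 5.871 × 10^16 × (3.0888 × 10^-9 − 2.82546 × 10^-10) = 1.64755 × 10^8 m²/s²;  vₚ = 12835.7 m/s ≈ 12.84 km/s
(d) a³ = 4.43337 × 10^28 m³;  T = 2π √(a³/GM) = 2π × 868982 s = 5.45998 × 10^6 s ≈ 63.19 days
(e) vₐ² = GM (2/rₐ − 1/a) = 5.871 × 10^16 × (3.10994 × 10^-10 − 2.82546 × 10^-10) = 1.67018 × 10^6 m²/s²;  vₐ = 1292.35 m/s ≈ 1.292 km/s

Final answer:
(a) semi-major axis a = 3.539 Gm
(b) semi-latus rectum p = 1.177 Gm
(c) velocity at periapsis vₚ = 12.84 km/s
(d) orbital period T = 63.19 days
(e) velocity at apoapsis vₐ = 1.292 km/s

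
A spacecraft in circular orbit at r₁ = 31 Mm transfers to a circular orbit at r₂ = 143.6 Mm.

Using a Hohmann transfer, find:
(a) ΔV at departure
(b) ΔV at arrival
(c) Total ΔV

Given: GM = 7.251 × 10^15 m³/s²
r₁ = 31 Mm = 3.1 × 10^7 m
r₂ = 143.6 Mm = 1.436 × 10^8 m
GM = 7.251 × 10^15 m³/s²
Transfer ellipse: a_t = (r₁ + r₂)/2 = 8.73 × 10^7 m
Circular speed at r₁: v₁ = √(GM/r₁) = 15293.9 m/s
Transfer speed at r₁ (periapsis): v₁ₜ = √(GM(2/r₁ − 1/a_t)) = 19615 m/s
(a) ΔV₁ = v₁ₜ − v₁ = 4321.1 m/s ≈ 4.321 km/s
Circular speed at r₂: v₂ = √(GM/r₂) = 7105.94 m/s
Transfer speed at r₂ (apoapsis): v₂ₜ = √(GM(2/r₂ − 1/a_t)) = 4234.43 m/s
(b) ΔV₂ = v₂ − v₂ₜ = 2871.51 m/s ≈ 2.872 km/s
(c) ΔV_total = ΔV₁ + ΔV₂ = 7192.61 m/s ≈ 7.193 km/s

Final answer:
(a) ΔV₁ = 4.321 km/s
(b) ΔV₂ = 2.872 km/s
(c) ΔV_total = 7.193 km/s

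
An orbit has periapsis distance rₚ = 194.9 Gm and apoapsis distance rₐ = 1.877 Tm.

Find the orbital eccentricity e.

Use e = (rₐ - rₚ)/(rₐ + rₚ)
rₚ = 194.9 Gm = 1.949 × 10^11 m
rₐ = 1.877 Tm = 1.877 × 10^12 m
rₐ − rₚ = 1.6821 × 10^12 m
rₐ + rₚ = 2.0719 × 10^12 m
e = (rₐ − rₚ)/(rₐ + rₚ) = 0.811864

Final answer: e = 0.8119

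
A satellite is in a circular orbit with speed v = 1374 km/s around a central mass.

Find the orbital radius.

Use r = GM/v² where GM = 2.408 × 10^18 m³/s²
v = 1374 km/s = 1.374 × 10^6 m/s
GM = 2.408 × 10^18 m³/s²
v² = 1.88788 × 10^12 m²/s²
r = GM/v² = (2.408 × 10^18) / (1.88788 × 10^12) = 1.27551 × 10^6 m ≈ 1.276 Mm

Final answer: 1.276 Mm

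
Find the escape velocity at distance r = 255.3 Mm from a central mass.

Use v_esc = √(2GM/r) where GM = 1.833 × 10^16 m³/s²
r = 255.3 Mm = 2.553 × 10^8 m
GM = 1.833 × 10^16 m³/s²
2GM/r = 2 × (1.833 × 10^16) / (2.553 × 10^8) = 1.43596 × 10^8 m²/s²
v_esc = √(2GM/r) = 11983.1 m/s ≈ 11.98 km/s

Final answer: 11.98 km/s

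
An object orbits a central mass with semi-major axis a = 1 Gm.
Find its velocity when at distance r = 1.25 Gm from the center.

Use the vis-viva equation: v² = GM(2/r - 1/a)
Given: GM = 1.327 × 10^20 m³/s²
a = 1 Gm = 1 × 10^9 m
r = 1.25 Gm = 1.25 × 10^9 m
GM = 1.327 × 10^20 m³/s²
2/r − 1/a = 1.6 × 10^-9 − 1 × 10^-9 = 6 × 10^-10 m⁻¹
v² = GM (2/r − 1/a) = 7.962 × 10^10 m²/s²
v = 282170 m/s ≈ 282.2 km/s

Final answer: 282.2 km/s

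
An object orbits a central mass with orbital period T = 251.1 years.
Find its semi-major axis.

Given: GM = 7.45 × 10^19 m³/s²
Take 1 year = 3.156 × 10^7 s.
T = 251.1 years = 7.92472 × 10^9 s
GM = 7.45 × 10^19 m³/s²
Kepler's third law: a³ = GM T² / (4π²)
T² = 6.28011 × 10^19 s²
a³ = (7.45 × 10^19) × (6.28011 × 10^19) / (4π²) = 1.18512 × 10^38 m³
a = (a³)^(1/3) = 4.91196 × 10^12 m ≈ 4.912 Tm

Final answer: 4.912 Tm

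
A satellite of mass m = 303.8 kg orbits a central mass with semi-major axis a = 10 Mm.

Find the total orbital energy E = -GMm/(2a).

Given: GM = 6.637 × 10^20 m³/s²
a = 10 Mm = 1 × 10^7 m
GM = 6.637 × 10^20 m³/s²
2a = 2 × 10^7 m
GMm = 6.637 × 10^20 × 303.8 = 2.01632 × 10^23 m³·kg/s²
E = −GMm/(2a) = -1.00816 × 10^16 J ≈ -10.08 PJ

Final answer: -10.08 PJ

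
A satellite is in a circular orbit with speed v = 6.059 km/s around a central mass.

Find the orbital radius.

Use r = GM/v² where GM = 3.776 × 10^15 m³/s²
v = 6.059 km/s = 6059 m/s
GM = 3.776 × 10^15 m³/s²
v² = 3.67115 × 10^7 m²/s²
r = GM/v² = (3.776 × 10^15) / (3.67115 × 10^7) = 1.02856 × 10^8 m ≈ 102.9 Mm

Final answer: 102.9 Mm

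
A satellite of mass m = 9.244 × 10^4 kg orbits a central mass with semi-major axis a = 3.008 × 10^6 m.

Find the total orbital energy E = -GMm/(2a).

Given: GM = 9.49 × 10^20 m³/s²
a = 3.008 × 10^6 m
GM = 9.49 × 10^20 m³/s²
2a = 6.016 × 10^6 m
GMm = 9.49 × 10^20 × 92440 = 8.77256 × 10^25 m³·kg/s²
E = −GMm/(2a) = -1.4582 × 10^19 J ≈ -14.58 EJ

Final answer: -14.58 EJ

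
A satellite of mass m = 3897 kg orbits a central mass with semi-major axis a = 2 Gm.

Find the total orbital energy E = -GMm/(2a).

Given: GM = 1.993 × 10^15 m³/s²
a = 2 Gm = 2 × 10^9 m
GM = 1.993 × 10^15 m³/s²
2a = 4 × 10^9 m
GMm = 1.993 × 10^15 × 3897 = 7.76672 × 10^18 m³·kg/s²
E = −GMm/(2a) = -1.94168 × 10^9 J ≈ -1.942 GJ

Final answer: -1.942 GJ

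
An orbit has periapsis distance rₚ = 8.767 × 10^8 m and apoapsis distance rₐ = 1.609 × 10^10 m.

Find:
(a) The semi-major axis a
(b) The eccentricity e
rₚ = 8.767 × 10^8 m
rₐ = 1.609 × 10^10 m
(a) a = (rₚ + rₐ)/2 = 8.48335 × 10^9 m ≈ 8.483 × 10^9 m
(b) e = (rₐ − rₚ)/(rₐ + rₚ) = (1.52133 × 10^10) / (1.69667 × 10^10) = 0.896656

Final answer:
(a) a = 8.483 × 10^9 m
(b) e = 0.8967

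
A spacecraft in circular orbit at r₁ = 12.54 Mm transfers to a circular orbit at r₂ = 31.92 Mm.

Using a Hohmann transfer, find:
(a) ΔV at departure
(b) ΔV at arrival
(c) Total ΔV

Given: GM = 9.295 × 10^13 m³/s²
r₁ = 12.54 Mm = 1.254 × 10^7 m
r₂ = 31.92 Mm = 3.192 × 10^7 m
GM = 9.295 × 10^13 m³/s²
Transfer ellipse: a_t = (r₁ + r₂)/2 = 2.223 × 10^7 m
Circular speed at r₁: v₁ = √(GM/r₁) = 2722.55 m/s
Transfer speed at r₁ (periapsis): v₁ₜ = √(GM(2/r₁ − 1/a_t)) = 3262.4 m/s
(a) ΔV₁ = v₁ₜ − v₁ = 539.853 m/s ≈ 539.9 m/s
Circular speed at r₂: v₂ = √(GM/r₂) = 1706.45 m/s
Transfer speed at r₂ (apoapsis): v₂ₜ = √(GM(2/r₂ − 1/a_t)) = 1281.66 m/s
(b) ΔV₂ = v₂ − v₂ₜ = 424.79 m/s ≈ 424.8 m/s
(c) ΔV_total = ΔV₁ + ΔV₂ = 964.643 m/s ≈ 964.6 m/s

Final answer:
(a) ΔV₁ = 539.9 m/s
(b) ΔV₂ = 424.8 m/s
(c) ΔV_total = 964.6 m/s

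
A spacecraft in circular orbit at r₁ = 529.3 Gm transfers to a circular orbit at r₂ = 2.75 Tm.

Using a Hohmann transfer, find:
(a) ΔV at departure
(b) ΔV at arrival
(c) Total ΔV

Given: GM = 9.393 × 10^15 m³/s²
r₁ = 529.3 Gm = 5.293 × 10^11 m
r₂ = 2.75 Tm = 2.75 × 10^12 m
GM = 9.393 × 10^15 m³/s²
Transfer ellipse: a_t = (r₁ + r₂)/2 = 1.63965 × 10^12 m
Circular speed at r₁: v₁ = √(GM/r₁) = 133.214 m/s
Transfer speed at r₁ (periapsis): v₁ₜ = √(GM(2/r₁ − 1/a_t)) = 172.521 m/s
(a) ΔV₁ = v₁ₜ − v₁ = 39.3066 m/s ≈ 39.31 m/s
Circular speed at r₂: v₂ = √(GM/r₂) = 58.4434 m/s
Transfer speed at r₂ (apoapsis): v₂ₜ = √(GM(2/r₂ − 1/a_t)) = 33.2056 m/s
(b) ΔV₂ = v₂ − v₂ₜ = 25.2379 m/s ≈ 25.24 m/s
(c) ΔV_total = ΔV₁ + ΔV₂ = 64.5445 m/s ≈ 64.54 m/s

Final answer:
(a) ΔV₁ = 39.31 m/s
(b) ΔV₂ = 25.24 m/s
(c) ΔV_total = 64.54 m/s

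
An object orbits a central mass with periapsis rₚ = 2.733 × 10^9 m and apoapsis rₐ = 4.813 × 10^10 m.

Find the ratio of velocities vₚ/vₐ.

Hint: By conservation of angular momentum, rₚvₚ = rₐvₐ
rₚ = 2.733 × 10^9 m
rₐ = 4.813 × 10^10 m
rₚvₚ = rₐvₐ  ⇒  vₚ/vₐ = rₐ/rₚ
vₚ/vₐ = (4.813 × 10^10) / (2.733 × 10^9) = 17.6107

Final answer: vₚ/vₐ = 17.61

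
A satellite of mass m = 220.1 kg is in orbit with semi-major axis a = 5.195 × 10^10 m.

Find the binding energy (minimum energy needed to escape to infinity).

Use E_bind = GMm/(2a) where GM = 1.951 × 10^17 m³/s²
a = 5.195 × 10^10 m
GM = 1.951 × 10^17 m³/s²
m = 220.1 kg
GMm = 1.951 × 10^17 × 220.1 = 4.29415 × 10^19 m³·kg/s²
2a = 1.039 × 10^11 m
E_bind = GMm/(2a) = 4.13297 × 10^8 J ≈ 413.3 MJ

Final answer: 413.3 MJ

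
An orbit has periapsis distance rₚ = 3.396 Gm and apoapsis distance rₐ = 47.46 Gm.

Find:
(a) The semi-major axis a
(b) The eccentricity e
rₚ = 3.396 Gm = 3.396 × 10^9 m
rₐ = 47.46 Gm = 4.746 × 10^10 m
(a) a = (rₚ + rₐ)/2 = 2.5428 × 10^10 m ≈ 25.43 Gm
(b) e = (rₐ − rₚ)/(rₐ + rₚ) = (4.4064 × 10^10) / (5.0856 × 10^10) = 0.866446

Final answer:
(a) a = 25.43 Gm
(b) e = 0.8664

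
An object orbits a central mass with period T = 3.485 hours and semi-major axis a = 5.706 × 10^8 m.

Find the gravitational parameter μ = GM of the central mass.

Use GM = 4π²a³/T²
T = 3.485 hours = 12546 s
a = 5.706 × 10^8 m
a³ = 1.85778 × 10^26 m³
T² = 1.57402 × 10^8 s²
GM = 4π² × (1.85778 × 10^26) / (1.57402 × 10^8) = 4.65956 × 10^19 m³/s²
GM ≈ 4.66 × 10^19 m³/s²

Final answer: GM = 4.66 × 10^19 m³/s²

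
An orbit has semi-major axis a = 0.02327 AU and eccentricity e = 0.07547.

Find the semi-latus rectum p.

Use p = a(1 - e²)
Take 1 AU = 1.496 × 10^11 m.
a = 0.02327 AU = 3.48119 × 10^9 m
e = 0.07547,  e² = 0.00569572,  1 − e² = 0.994304
p = a(1 − e²) = 3.48119 × 10^9 m × 0.994304 = 3.46136 × 10^9 m ≈ 0.02314 AU

Final answer: p = 0.02314 AU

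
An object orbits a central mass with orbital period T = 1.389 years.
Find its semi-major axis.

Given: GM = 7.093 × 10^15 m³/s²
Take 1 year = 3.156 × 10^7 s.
T = 1.389 years = 4.38368 × 10^7 s
GM = 7.093 × 10^15 m³/s²
Kepler's third law: a³ = GM T² / (4π²)
T² = 1.92167 × 10^15 s²
a³ = (7.093 × 10^15) × (1.92167 × 10^15) / (4π²) = 3.45262 × 10^29 m³
a = (a³)^(1/3) = 7.01535 × 10^9 m ≈ 7.015 Gm

Final answer: 7.015 Gm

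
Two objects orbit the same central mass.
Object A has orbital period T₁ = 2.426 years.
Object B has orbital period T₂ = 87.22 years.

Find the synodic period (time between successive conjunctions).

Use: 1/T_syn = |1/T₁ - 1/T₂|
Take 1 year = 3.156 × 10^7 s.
T₁ = 2.426 years = 7.65646 × 10^7 s
T₂ = 87.22 years = 2.75266 × 10^9 s
1/T₁ = 1.30609 × 10^-8 s⁻¹
1/T₂ = 3.63285 × 10^-10 s⁻¹
|1/T₁ − 1/T₂| = 1.26976 × 10^-8 s⁻¹
T_syn = 1 / |1/T₁ − 1/T₂| = 7.87551 × 10^7 s ≈ 2.495 years

Final answer: T_syn = 2.495 years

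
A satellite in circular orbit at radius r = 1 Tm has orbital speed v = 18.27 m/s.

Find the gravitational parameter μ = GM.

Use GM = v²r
r = 1 Tm = 1 × 10^12 m
v = 18.27 m/s
v² = 333.793 m²/s²
GM = v²r = 333.793 × 1 × 10^12 = 3.33793 × 10^14 m³/s²
GM ≈ 3.338 × 10^14 m³/s²

Final answer: GM = 3.338 × 10^14 m³/s²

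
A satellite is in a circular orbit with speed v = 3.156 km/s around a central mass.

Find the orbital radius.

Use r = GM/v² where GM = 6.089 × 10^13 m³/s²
v = 3.156 km/s = 3156 m/s
GM = 6.089 × 10^13 m³/s²
v² = 9.96034 × 10^6 m²/s²
r = GM/v² = (6.089 × 10^13) / (9.96034 × 10^6) = 6.11325 × 10^6 m ≈ 6.113 Mm

Final answer: 6.113 Mm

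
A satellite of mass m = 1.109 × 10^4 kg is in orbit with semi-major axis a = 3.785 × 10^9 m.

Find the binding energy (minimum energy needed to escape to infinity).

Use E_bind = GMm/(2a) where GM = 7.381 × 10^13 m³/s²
a = 3.785 × 10^9 m
GM = 7.381 × 10^13 m³/s²
m = 1.109 × 10^4 kg
GMm = 7.381 × 10^13 × 11090 = 8.18553 × 10^17 m³·kg/s²
2a = 7.57 × 10^9 m
E_bind = GMm/(2a) = 1.08131 × 10^8 J ≈ 108.1 MJ

Final answer: 108.1 MJ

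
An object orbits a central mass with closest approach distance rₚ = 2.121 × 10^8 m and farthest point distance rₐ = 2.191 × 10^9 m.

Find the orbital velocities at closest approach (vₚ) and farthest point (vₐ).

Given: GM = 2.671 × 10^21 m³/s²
rₚ = 2.121 × 10^8 m
rₐ = 2.191 × 10^9 m
GM = 2.671 × 10^21 m³/s²
a = (rₚ + rₐ)/2 = 1.20155 × 10^9 m
Vis-viva: v² = GM (2/r − 1/a)
vₚ² = 2.671 × 10^21 × (9.42951 × 10^-9 − 8.32258 × 10^-10) = 2.29633 × 10^13 m²/s²
vₚ = 4.792 × 10^6 m/s ≈ 4792 km/s
vₐ² = 2.671 × 10^21 × (9.12825 × 10^-10 − 8.32258 × 10^-10) = 2.15194 × 10^11 m²/s²
vₐ = 463890 m/s ≈ 463.9 km/s

Final answer: vₚ = 4792 km/s, vₐ = 463.9 km/s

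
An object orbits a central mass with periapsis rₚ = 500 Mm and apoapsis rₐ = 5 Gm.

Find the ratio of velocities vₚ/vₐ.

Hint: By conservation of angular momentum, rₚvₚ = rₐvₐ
rₚ = 500 Mm = 5 × 10^8 m
rₐ = 5 Gm = 5 × 10^9 m
rₚvₚ = rₐvₐ  ⇒  vₚ/vₐ = rₐ/rₚ
vₚ/vₐ = (5 × 10^9) / (5 × 10^8) = 10

Final answer: vₚ/vₐ = 10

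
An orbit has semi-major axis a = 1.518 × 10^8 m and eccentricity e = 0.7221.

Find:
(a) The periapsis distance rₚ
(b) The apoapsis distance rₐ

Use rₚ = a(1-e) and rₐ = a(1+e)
a = 1.518 × 10^8 m
e = 0.7221:  1 − e = 0.2779,  1 + e = 1.7221
(a) rₚ = a(1 − e) = 1.518 × 10^8 m × 0.2779 = 4.21852 × 10^7 m ≈ 4.219 × 10^7 m
(b) rₐ = a(1 + e) = 1.518 × 10^8 m × 1.7221 = 2.61415 × 10^8 m ≈ 2.614 × 10^8 m

Final answer:
(a) rₚ = 4.219 × 10^7 m
(b) rₐ = 2.614 × 10^8 m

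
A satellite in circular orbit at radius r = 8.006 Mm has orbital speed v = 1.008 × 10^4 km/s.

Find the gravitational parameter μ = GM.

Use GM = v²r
r = 8.006 Mm = 8.006 × 10^6 m
v = 1.008 × 10^4 km/s = 1.008 × 10^7 m/s
v² = 1.01606 × 10^14 m²/s²
GM = v²r = 1.01606 × 10^14 × 8.006 × 10^6 = 8.13461 × 10^20 m³/s²
GM ≈ 8.135 × 10^20 m³/s²

Final answer: GM = 8.135 × 10^20 m³/s²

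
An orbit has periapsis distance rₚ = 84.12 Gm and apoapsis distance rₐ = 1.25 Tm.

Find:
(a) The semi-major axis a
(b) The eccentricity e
rₚ = 84.12 Gm = 8.412 × 10^10 m
rₐ = 1.25 Tm = 1.25 × 10^12 m
(a) a = (rₚ + rₐ)/2 = 6.6706 × 10^11 m ≈ 667.1 Gm
(b) e = (rₐ − rₚ)/(rₐ + rₚ) = (1.16588 × 10^12) / (1.33412 × 10^12) = 0.873894

Final answer:
(a) a = 667.1 Gm
(b) e = 0.8739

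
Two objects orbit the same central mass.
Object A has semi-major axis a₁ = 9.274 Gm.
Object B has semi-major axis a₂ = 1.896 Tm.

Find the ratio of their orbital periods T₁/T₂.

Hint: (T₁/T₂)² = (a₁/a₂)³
a₁ = 9.274 Gm = 9.274 × 10^9 m
a₂ = 1.896 Tm = 1.896 × 10^12 m
a₁/a₂ = 0.00489135
T₁/T₂ = (a₁/a₂)^(3/2) = (0.00489135)^1.5 = 0.000342092

Final answer: T₁/T₂ = 0.0003421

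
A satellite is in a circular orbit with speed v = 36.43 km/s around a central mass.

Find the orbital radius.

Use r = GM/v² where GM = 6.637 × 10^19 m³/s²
v = 36.43 km/s = 36430 m/s
GM = 6.637 × 10^19 m³/s²
v² = 1.32714 × 10^9 m²/s²
r = GM/v² = (6.637 × 10^19) / (1.32714 × 10^9) = 5.00096 × 10^10 m ≈ 50.01 Gm

Final answer: 50.01 Gm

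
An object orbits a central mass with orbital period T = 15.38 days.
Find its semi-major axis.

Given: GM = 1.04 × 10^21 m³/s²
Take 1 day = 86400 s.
T = 15.38 days = 1.32883 × 10^6 s
GM = 1.04 × 10^21 m³/s²
Kepler's third law: a³ = GM T² / (4π²)
T² = 1.76579 × 10^12 s²
a³ = (1.04 × 10^21) × (1.76579 × 10^12) / (4π²) = 4.65172 × 10^31 m³
a = (a³)^(1/3) = 3.59643 × 10^10 m ≈ 35.96 Gm

Final answer: 35.96 Gm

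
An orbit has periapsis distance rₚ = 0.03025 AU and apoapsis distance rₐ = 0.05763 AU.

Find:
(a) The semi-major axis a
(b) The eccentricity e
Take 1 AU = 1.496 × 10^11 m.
rₚ = 0.03025 AU = 4.5254 × 10^9 m
rₐ = 0.05763 AU = 8.62145 × 10^9 m
(a) a = (rₚ + rₐ)/2 = 6.57342 × 10^9 m ≈ 0.04394 AU
(b) e = (rₐ − rₚ)/(rₐ + rₚ) = (4.09605 × 10^9) / (1.31468 × 10^10) = 0.311561

Final answer:
(a) a = 0.04394 AU
(b) e = 0.3116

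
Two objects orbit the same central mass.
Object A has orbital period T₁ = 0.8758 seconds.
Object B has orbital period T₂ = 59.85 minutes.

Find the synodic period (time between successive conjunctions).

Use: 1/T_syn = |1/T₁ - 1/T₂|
T₁ = 0.8758 seconds
T₂ = 59.85 minutes = 3591 s
1/T₁ = 1.14181 s⁻¹
1/T₂ = 0.000278474 s⁻¹
|1/T₁ − 1/T₂| = 1.14153 s⁻¹
T_syn = 1 / |1/T₁ − 1/T₂| = 0.876014 s ≈ 0.876 seconds

Final answer: T_syn = 0.876 seconds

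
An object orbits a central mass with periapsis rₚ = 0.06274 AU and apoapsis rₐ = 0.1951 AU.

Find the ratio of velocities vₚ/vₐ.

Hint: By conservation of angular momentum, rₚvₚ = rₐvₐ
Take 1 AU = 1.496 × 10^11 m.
rₚ = 0.06274 AU = 9.3859 × 10^9 m
rₐ = 0.1951 AU = 2.9187 × 10^10 m
rₚvₚ = rₐvₐ  ⇒  vₚ/vₐ = rₐ/rₚ
vₚ/vₐ = (2.9187 × 10^10) / (9.3859 × 10^9) = 3.10966

Final answer: vₚ/vₐ = 3.11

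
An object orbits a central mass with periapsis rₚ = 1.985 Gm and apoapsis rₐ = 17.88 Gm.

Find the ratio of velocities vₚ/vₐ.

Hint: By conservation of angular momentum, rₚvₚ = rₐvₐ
rₚ = 1.985 Gm = 1.985 × 10^9 m
rₐ = 17.88 Gm = 1.788 × 10^10 m
rₚvₚ = rₐvₐ  ⇒  vₚ/vₐ = rₐ/rₚ
vₚ/vₐ = (1.788 × 10^10) / (1.985 × 10^9) = 9.00756

Final answer: vₚ/vₐ = 9.008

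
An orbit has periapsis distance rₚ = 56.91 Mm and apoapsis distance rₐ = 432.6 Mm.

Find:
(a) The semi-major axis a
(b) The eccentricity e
rₚ = 56.91 Mm = 5.691 × 10^7 m
rₐ = 432.6 Mm = 4.326 × 10^8 m
(a) a = (rₚ + rₐ)/2 = 2.44755 × 10^8 m ≈ 244.8 Mm
(b) e = (rₐ − rₚ)/(rₐ + rₚ) = (3.7569 × 10^8) / (4.8951 × 10^8) = 0.767482

Final answer:
(a) a = 244.8 Mm
(b) e = 0.7675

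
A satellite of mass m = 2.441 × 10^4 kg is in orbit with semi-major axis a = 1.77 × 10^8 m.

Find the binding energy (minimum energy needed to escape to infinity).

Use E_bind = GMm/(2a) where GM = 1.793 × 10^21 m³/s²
a = 1.77 × 10^8 m
GM = 1.793 × 10^21 m³/s²
m = 2.441 × 10^4 kg
GMm = 1.793 × 10^21 × 24410 = 4.37671 × 10^25 m³·kg/s²
2a = 3.54 × 10^8 m
E_bind = GMm/(2a) = 1.23636 × 10^17 J ≈ 123.6 PJ

Final answer: 123.6 PJ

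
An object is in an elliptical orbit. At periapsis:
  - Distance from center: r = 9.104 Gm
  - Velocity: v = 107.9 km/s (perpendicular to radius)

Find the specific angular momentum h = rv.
r = 9.104 Gm = 9.104 × 10^9 m
v = 107.9 km/s = 107900 m/s
h = rv = 9.104 × 10^9 × 107900 = 9.82322 × 10^14 m²/s ≈ 9.823 × 10^14 m²/s

Final answer: h = 9.823 × 10^14 m²/s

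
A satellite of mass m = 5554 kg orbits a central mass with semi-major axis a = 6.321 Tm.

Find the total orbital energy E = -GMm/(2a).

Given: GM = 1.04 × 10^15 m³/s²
a = 6.321 Tm = 6.321 × 10^12 m
GM = 1.04 × 10^15 m³/s²
2a = 1.2642 × 10^13 m
GMm = 1.04 × 10^15 × 5554 = 5.77616 × 10^18 m³·kg/s²
E = −GMm/(2a) = -456902 J ≈ -456.9 kJ

Final answer: -456.9 kJ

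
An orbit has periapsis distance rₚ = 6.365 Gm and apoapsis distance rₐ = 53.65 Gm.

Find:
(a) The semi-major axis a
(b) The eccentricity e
rₚ = 6.365 Gm = 6.365 × 10^9 m
rₐ = 53.65 Gm = 5.365 × 10^10 m
(a) a = (rₚ + rₐ)/2 = 3.00075 × 10^10 m ≈ 30.01 Gm
(b) e = (rₐ − rₚ)/(rₐ + rₚ) = (4.7285 × 10^10) / (6.0015 × 10^10) = 0.787886

Final answer:
(a) a = 30.01 Gm
(b) e = 0.7879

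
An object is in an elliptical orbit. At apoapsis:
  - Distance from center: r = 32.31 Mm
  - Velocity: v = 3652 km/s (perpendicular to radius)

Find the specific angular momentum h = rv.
r = 32.31 Mm = 3.231 × 10^7 m
v = 3652 km/s = 3.652 × 10^6 m/s
h = rv = 3.231 × 10^7 × 3.652 × 10^6 = 1.17996 × 10^14 m²/s ≈ 1.18 × 10^14 m²/s

Final answer: h = 1.18 × 10^14 m²/s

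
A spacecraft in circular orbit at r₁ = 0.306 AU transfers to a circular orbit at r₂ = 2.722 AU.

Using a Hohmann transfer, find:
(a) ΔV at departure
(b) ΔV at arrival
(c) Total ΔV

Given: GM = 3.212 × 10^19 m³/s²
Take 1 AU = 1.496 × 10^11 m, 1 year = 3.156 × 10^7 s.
r₁ = 0.306 AU = 4.57776 × 10^10 m
r₂ = 2.722 AU = 4.07211 × 10^11 m
GM = 3.212 × 10^19 m³/s²
Transfer ellipse: a_t = (r₁ + r₂)/2 = 2.26494 × 10^11 m
Circular speed at r₁: v₁ = √(GM/r₁) = 26488.7 m/s
Transfer speed at r₁ (periapsis): v₁ₜ = √(GM(2/r₁ − 1/a_t)) = 35517.5 m/s
(a) ΔV₁ = v₁ₜ − v₁ = 9028.76 m/s ≈ 1.905 AU/year
Circular speed at r₂: v₂ = √(GM/r₂) = 8881.33 m/s
Transfer speed at r₂ (apoapsis): v₂ₜ = √(GM(2/r₂ − 1/a_t)) = 3992.78 m/s
(b) ΔV₂ = v₂ − v₂ₜ = 4888.55 m/s ≈ 1.031 AU/year
(c) ΔV_total = ΔV₁ + ΔV₂ = 13917.3 m/s ≈ 2.936 AU/year

Final answer:
(a) ΔV₁ = 1.905 AU/year
(b) ΔV₂ = 1.031 AU/year
(c) ΔV_total = 2.936 AU/year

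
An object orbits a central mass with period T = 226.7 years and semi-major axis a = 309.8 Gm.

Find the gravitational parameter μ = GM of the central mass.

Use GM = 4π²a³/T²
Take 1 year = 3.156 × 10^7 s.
T = 226.7 years = 7.15465 × 10^9 s
a = 309.8 Gm = 3.098 × 10^11 m
a³ = 2.97334 × 10^34 m³
T² = 5.1189 × 10^19 s²
GM = 4π² × (2.97334 × 10^34) / (5.1189 × 10^19) = 2.29312 × 10^16 m³/s²
GM ≈ 2.293 × 10^16 m³/s²

Final answer: GM = 2.293 × 10^16 m³/s²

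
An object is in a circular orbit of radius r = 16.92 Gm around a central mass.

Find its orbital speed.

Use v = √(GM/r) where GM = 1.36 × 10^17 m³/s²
r = 16.92 Gm = 1.692 × 10^10 m
GM = 1.36 × 10^17 m³/s²
GM/r = (1.36 × 10^17) / (1.692 × 10^10) = 8.03783 × 10^6 m²/s²
v = √(GM/r) = 2835.11 m/s ≈ 2.835 km/s

Final answer: 2.835 km/s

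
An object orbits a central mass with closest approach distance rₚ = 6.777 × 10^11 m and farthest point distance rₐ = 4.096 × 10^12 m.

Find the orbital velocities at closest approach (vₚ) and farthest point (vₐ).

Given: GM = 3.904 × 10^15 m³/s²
rₚ = 6.777 × 10^11 m
rₐ = 4.096 × 10^12 m
GM = 3.904 × 10^15 m³/s²
a = (rₚ + rₐ)/2 = 2.38685 × 10^12 m
Vis-viva: v² = GM (2/r − 1/a)
vₚ² = 3.904 × 10^15 × (2.95116 × 10^-12 − 4.18962 × 10^-13) = 9885.69 m²/s²
vₚ = 99.4268 m/s ≈ 99.43 m/s
vₐ² = 3.904 × 10^15 × (4.88281 × 10^-13 − 4.18962 × 10^-13) = 270.621 m²/s²
vₐ = 16.4506 m/s ≈ 16.45 m/s

Final answer: vₚ = 99.43 m/s, vₐ = 16.45 m/s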